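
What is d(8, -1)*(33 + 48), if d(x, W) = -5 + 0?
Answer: -405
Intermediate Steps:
d(x, W) = -5
d(8, -1)*(33 + 48) = -5*(33 + 48) = -5*81 = -405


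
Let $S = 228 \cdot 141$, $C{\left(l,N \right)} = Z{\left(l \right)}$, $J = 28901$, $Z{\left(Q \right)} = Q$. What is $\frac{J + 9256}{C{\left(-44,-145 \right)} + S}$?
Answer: $\frac{38157}{32104} \approx 1.1885$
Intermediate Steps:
$C{\left(l,N \right)} = l$
$S = 32148$
$\frac{J + 9256}{C{\left(-44,-145 \right)} + S} = \frac{28901 + 9256}{-44 + 32148} = \frac{38157}{32104}$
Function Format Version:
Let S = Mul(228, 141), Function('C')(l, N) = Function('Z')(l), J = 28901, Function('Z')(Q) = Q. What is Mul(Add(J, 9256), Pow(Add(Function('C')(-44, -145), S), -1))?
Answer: Rational(38157, 32104) ≈ 1.1885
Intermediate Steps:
Function('C')(l, N) = l
S = 32148
Mul(Add(J, 9256), Pow(Add(Function('C')(-44, -145), S), -1)) = Mul(Add(28901, 9256), Pow(Add(-44, 32148), -1)) = Mul(38157, Pow(32104, -1)) = Mul(38157, Rational(1, 32104)) = Rational(38157, 32104)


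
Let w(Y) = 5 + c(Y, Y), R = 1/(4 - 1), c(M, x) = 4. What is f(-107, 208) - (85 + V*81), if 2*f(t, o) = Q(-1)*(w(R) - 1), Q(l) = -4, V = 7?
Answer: -668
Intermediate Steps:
R = ⅓ (R = 1/3 = ⅓ ≈ 0.33333)
w(Y) = 9 (w(Y) = 5 + 4 = 9)
f(t, o) = -16 (f(t, o) = (-4*(9 - 1))/2 = (-4*8)/2 = (½)*(-32) = -16)
f(-107, 208) - (85 + V*81) = -16 - (85 + 7*81) = -16 - (85 + 567) = -16 - 1*652 = -16 - 652 = -668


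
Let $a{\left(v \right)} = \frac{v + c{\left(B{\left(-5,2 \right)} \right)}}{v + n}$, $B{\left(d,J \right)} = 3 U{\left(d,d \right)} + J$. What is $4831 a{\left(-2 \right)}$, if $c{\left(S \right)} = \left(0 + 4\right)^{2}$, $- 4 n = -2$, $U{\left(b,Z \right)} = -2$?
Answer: $- \frac{135268}{3} \approx -45089.0$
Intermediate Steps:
$B{\left(d,J \right)} = -6 + J$ ($B{\left(d,J \right)} = 3 \left(-2\right) + J = -6 + J$)
$n = \frac{1}{2}$ ($n = \left(- \frac{1}{4}\right) \left(-2\right) = \frac{1}{2} \approx 0.5$)
$c{\left(S \right)} = 16$ ($c{\left(S \right)} = 4^{2} = 16$)
$a{\left(v \right)} = \frac{16 + v}{\frac{1}{2} + v}$ ($a{\left(v \right)} = \frac{v + 16}{v + \frac{1}{2}} = \frac{16 + v}{\frac{1}{2} + v}$)
$4831 a{\left(-2 \right)} = 4831 \frac{2 \left(16 - 2\right)}{1 + 2 \left(-2\right)} = 4831 \cdot 2 \frac{1}{1 - 4} \cdot 14 = 4831 \cdot 2 \frac{1}{-3} \cdot 14 = 4831 \cdot 2 \left(- \frac{1}{3}\right) 14 = 4831 \left(- \frac{28}{3}\right) = - \frac{135268}{3}$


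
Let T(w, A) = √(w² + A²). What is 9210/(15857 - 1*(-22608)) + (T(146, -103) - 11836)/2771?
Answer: -85950166/21317303 + 5*√1277/2771 ≈ -3.9675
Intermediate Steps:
T(w, A) = √(A² + w²)
9210/(15857 - 1*(-22608)) + (T(146, -103) - 11836)/2771 = 9210/(15857 - 1*(-22608)) + (√((-103)² + 146²) - 11836)/2771 = 9210/(15857 + 22608) + (√(10609 + 21316) - 11836)*(1/2771) = 9210/38465 + (√31925 - 11836)*(1/2771) = 9210*(1/38465) + (5*√1277 - 11836)*(1/2771) = 1842/7693 + (-11836 + 5*√1277)*(1/2771) = 1842/7693 + (-11836/2771 + 5*√1277/2771) = -85950166/21317303 + 5*√1277/2771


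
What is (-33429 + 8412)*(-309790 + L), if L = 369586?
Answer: -1495916532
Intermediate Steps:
(-33429 + 8412)*(-309790 + L) = (-33429 + 8412)*(-309790 + 369586) = -25017*59796 = -1495916532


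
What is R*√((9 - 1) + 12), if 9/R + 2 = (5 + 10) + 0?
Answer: 18*√5/13 ≈ 3.0961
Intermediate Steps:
R = 9/13 (R = 9/(-2 + ((5 + 10) + 0)) = 9/(-2 + (15 + 0)) = 9/(-2 + 15) = 9/13 ≈ 0.69231)
R*√((9 - 1) + 12) = 9*√((9 - 1) + 12)/13 = 9*√(8 + 12)/13 = 9*√20/13 = 9*(2*√5)/13 = 18*√5/13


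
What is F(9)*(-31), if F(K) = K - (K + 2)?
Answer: 62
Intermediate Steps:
F(K) = -2 (F(K) = K - (2 + K) = K + (-2 - K) = -2)
F(9)*(-31) = -2*(-31) = 62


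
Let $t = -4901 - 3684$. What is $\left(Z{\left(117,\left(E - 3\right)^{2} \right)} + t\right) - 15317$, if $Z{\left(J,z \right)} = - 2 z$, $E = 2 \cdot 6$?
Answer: $-24064$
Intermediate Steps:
$t = -8585$ ($t = -4901 - 3684 = -8585$)
$E = 12$
$\left(Z{\left(117,\left(E - 3\right)^{2} \right)} + t\right) - 15317 = \left(- 2 \left(12 - 3\right)^{2} - 8585\right) - 15317 = \left(- 2 \cdot 9^{2} - 8585\right) - 15317 = \left(\left(-2\right) 81 - 8585\right) - 15317 = \left(-162 - 8585\right) - 15317 = -8747 - 15317 = -24064$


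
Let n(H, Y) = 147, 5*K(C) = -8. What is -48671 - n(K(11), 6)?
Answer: -48818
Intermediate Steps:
K(C) = -8/5 (K(C) = (⅕)*(-8) = -8/5)
-48671 - n(K(11), 6) = -48671 - 1*147 = -48671 - 147 = -48818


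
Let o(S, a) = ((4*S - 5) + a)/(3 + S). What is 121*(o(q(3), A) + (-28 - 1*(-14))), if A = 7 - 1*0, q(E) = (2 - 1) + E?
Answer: -9680/7 ≈ -1382.9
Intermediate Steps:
q(E) = 1 + E
A = 7 (A = 7 + 0 = 7)
o(S, a) = (-5 + a + 4*S)/(3 + S) (o(S, a) = ((-5 + 4*S) + a)/(3 + S) = (-5 + a + 4*S)/(3 + S))
121*(o(q(3), A) + (-28 - 1*(-14))) = 121*((-5 + 7 + 4*(1 + 3))/(3 + (1 + 3)) + (-28 - 1*(-14))) = 121*((-5 + 7 + 4*4)/(3 + 4) + (-28 + 14)) = 121*((-5 + 7 + 16)/7 - 14) = 121*((⅐)*18 - 14) = 121*(18/7 - 14) = 121*(-80/7) = -9680/7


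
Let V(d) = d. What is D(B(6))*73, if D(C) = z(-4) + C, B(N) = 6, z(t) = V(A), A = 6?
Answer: 876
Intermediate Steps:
z(t) = 6
D(C) = 6 + C
D(B(6))*73 = (6 + 6)*73 = 12*73 = 876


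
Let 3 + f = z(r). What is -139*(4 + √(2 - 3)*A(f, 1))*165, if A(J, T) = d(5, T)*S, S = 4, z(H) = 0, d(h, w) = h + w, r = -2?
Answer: -91740 - 550440*I ≈ -91740.0 - 5.5044e+5*I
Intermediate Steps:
f = -3 (f = -3 + 0 = -3)
A(J, T) = 20 + 4*T (A(J, T) = (5 + T)*4 = 20 + 4*T)
-139*(4 + √(2 - 3)*A(f, 1))*165 = -139*(4 + √(2 - 3)*(20 + 4*1))*165 = -139*(4 + √(-1)*(20 + 4))*165 = -139*(4 + I*24)*165 = -139*(4 + 24*I)*165 = (-556 - 3336*I)*165 = -91740 - 550440*I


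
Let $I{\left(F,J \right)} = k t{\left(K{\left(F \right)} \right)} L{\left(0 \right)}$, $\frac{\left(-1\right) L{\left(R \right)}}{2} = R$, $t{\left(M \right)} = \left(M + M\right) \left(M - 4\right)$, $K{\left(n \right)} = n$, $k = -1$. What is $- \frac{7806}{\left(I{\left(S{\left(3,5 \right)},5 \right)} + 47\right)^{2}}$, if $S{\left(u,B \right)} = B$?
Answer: $- \frac{7806}{2209} \approx -3.5337$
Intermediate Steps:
$t{\left(M \right)} = 2 M \left(-4 + M\right)$
$L{\left(R \right)} = - 2 R$
$I{\left(F,J \right)} = 0$ ($I{\left(F,J \right)} = - 2 F \left(-4 + F\right) \left(\left(-2\right) 0\right) = - 2 F \left(-4 + F\right) 0 = 0$)
$- \frac{7806}{\left(I{\left(S{\left(3,5 \right)},5 \right)} + 47\right)^{2}} = - \frac{7806}{\left(0 + 47\right)^{2}} = - \frac{7806}{47^{2}} = - \frac{7806}{2209}$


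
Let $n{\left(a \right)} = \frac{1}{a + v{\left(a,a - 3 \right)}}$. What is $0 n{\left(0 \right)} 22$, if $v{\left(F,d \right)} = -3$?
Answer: $0$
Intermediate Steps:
$n{\left(a \right)} = \frac{1}{-3 + a}$ ($n{\left(a \right)} = \frac{1}{a - 3} = \frac{1}{-3 + a}$)
$0 n{\left(0 \right)} 22 = \frac{0}{-3 + 0} \cdot 22 = \frac{0}{-3} \cdot 22 = 0 \left(- \frac{1}{3}\right) 22 = 0 \cdot 22 = 0$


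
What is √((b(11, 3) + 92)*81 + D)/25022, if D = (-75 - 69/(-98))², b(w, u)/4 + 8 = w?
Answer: 9*√1653297/2452156 ≈ 0.0047192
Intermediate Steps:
b(w, u) = -32 + 4*w
D = 53012961/9604 (D = (-75 - 69*(-1/98))² = (-75 + 69/98)² = (-7281/98)² = 53012961/9604 ≈ 5519.9)
√((b(11, 3) + 92)*81 + D)/25022 = √(((-32 + 4*11) + 92)*81 + 53012961/9604)/25022 = √(((-32 + 44) + 92)*81 + 53012961/9604)*(1/25022) = √((12 + 92)*81 + 53012961/9604)*(1/25022) = √(104*81 + 53012961/9604)*(1/25022) = √(8424 + 53012961/9604)*(1/25022) = √(133917057/9604)*(1/25022) = (9*√1653297/98)*(1/25022) = 9*√1653297/2452156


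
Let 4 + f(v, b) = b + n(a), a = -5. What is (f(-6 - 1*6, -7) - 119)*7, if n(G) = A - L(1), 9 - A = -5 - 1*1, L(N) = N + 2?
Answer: -826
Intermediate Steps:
L(N) = 2 + N
A = 15 (A = 9 - (-5 - 1*1) = 9 - (-5 - 1) = 9 - 1*(-6) = 9 + 6 = 15)
n(G) = 12 (n(G) = 15 - (2 + 1) = 15 - 1*3 = 15 - 3 = 12)
f(v, b) = 8 + b (f(v, b) = -4 + (b + 12) = -4 + (12 + b) = 8 + b)
(f(-6 - 1*6, -7) - 119)*7 = ((8 - 7) - 119)*7 = (1 - 119)*7 = -118*7 = -826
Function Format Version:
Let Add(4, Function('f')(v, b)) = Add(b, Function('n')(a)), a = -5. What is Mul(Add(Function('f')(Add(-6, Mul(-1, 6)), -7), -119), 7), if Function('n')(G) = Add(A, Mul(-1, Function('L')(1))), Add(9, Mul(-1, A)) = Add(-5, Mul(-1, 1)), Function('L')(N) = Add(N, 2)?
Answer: -826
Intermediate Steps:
Function('L')(N) = Add(2, N)
A = 15 (A = Add(9, Mul(-1, Add(-5, Mul(-1, 1)))) = Add(9, Mul(-1, Add(-5, -1))) = Add(9, Mul(-1, -6)) = Add(9, 6) = 15)
Function('n')(G) = 12 (Function('n')(G) = Add(15, Mul(-1, Add(2, 1))) = Add(15, Mul(-1, 3)) = Add(15, -3) = 12)
Function('f')(v, b) = Add(8, b) (Function('f')(v, b) = Add(-4, Add(b, 12)) = Add(-4, Add(12, b)) = Add(8, b))
Mul(Add(Function('f')(Add(-6, Mul(-1, 6)), -7), -119), 7) = Mul(Add(Add(8, -7), -119), 7) = Mul(Add(1, -119), 7) = Mul(-118, 7) = -826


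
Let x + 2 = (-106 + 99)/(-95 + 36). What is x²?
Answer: 12321/3481 ≈ 3.5395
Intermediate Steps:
x = -111/59 (x = -2 + (-106 + 99)/(-95 + 36) = -2 - 7/(-59) = -2 - 7*(-1/59) = -2 + 7/59 = -111/59 ≈ -1.8814)
x² = (-111/59)² = 12321/3481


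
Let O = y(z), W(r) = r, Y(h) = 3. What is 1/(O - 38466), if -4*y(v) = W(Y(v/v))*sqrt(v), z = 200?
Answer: -8548/328807343 + 5*sqrt(2)/986422029 ≈ -2.5990e-5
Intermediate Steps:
y(v) = -3*sqrt(v)/4
O = -15*sqrt(2)/2 ≈ -10.607
1/(O - 38466) = 1/(-15*sqrt(2)/2 - 38466) = 1/(-38466 - 15*sqrt(2)/2)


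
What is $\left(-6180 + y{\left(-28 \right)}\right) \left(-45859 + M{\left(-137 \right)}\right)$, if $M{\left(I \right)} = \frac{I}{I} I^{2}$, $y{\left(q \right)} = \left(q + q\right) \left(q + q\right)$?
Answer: $82461960$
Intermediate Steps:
$y{\left(q \right)} = 4 q^{2}$ ($y{\left(q \right)} = 2 q 2 q = 4 q^{2}$)
$M{\left(I \right)} = I^{2}$ ($M{\left(I \right)} = 1 I^{2} = I^{2}$)
$\left(-6180 + y{\left(-28 \right)}\right) \left(-45859 + M{\left(-137 \right)}\right) = \left(-6180 + 4 \left(-28\right)^{2}\right) \left(-45859 + \left(-137\right)^{2}\right) = \left(-6180 + 4 \cdot 784\right) \left(-45859 + 18769\right) = \left(-6180 + 3136\right) \left(-27090\right) = \left(-3044\right) \left(-27090\right) = 82461960$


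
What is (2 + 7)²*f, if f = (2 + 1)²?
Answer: 729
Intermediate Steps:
f = 9 (f = 3² = 9)
(2 + 7)²*f = (2 + 7)²*9 = 9²*9 = 81*9 = 729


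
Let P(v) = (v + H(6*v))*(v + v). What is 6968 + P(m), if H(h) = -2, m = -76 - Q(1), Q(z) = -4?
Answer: 17624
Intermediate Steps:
m = -72 (m = -76 - 1*(-4) = -76 + 4 = -72)
P(v) = 2*v*(-2 + v) (P(v) = (v - 2)*(v + v) = (-2 + v)*(2*v) = 2*v*(-2 + v))
6968 + P(m) = 6968 + 2*(-72)*(-2 - 72) = 6968 + 2*(-72)*(-74) = 6968 + 10656 = 17624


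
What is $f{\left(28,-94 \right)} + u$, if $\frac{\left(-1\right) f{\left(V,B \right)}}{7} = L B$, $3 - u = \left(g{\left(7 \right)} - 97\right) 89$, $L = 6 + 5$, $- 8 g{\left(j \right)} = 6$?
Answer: $\frac{63763}{4} \approx 15941.0$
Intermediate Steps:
$g{\left(j \right)} = - \frac{3}{4}$ ($g{\left(j \right)} = \left(- \frac{1}{8}\right) 6 = - \frac{3}{4}$)
$L = 11$
$u = \frac{34811}{4}$ ($u = 3 - \left(- \frac{3}{4} - 97\right) 89 = 3 - \left(- \frac{391}{4}\right) 89 = 3 - - \frac{34799}{4} = 3 + \frac{34799}{4} = \frac{34811}{4} \approx 8702.8$)
$f{\left(V,B \right)} = - 77 B$ ($f{\left(V,B \right)} = - 7 \cdot 11 B = - 77 B$)
$f{\left(28,-94 \right)} + u = \left(-77\right) \left(-94\right) + \frac{34811}{4} = 7238 + \frac{34811}{4} = \frac{63763}{4}$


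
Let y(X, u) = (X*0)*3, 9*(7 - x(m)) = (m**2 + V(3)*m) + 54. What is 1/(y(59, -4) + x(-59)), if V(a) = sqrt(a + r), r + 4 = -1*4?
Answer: -10416/4024063 - 177*I*sqrt(5)/4024063 ≈ -0.0025884 - 9.8354e-5*I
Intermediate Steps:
r = -8 (r = -4 - 1*4 = -4 - 4 = -8)
V(a) = sqrt(-8 + a) (V(a) = sqrt(a - 8) = sqrt(-8 + a))
x(m) = 1 - m**2/9 - I*m*sqrt(5)/9 (x(m) = 7 - ((m**2 + sqrt(-8 + 3)*m) + 54)/9 = 7 - ((m**2 + sqrt(-5)*m) + 54)/9 = 7 - ((m**2 + (I*sqrt(5))*m) + 54)/9 = 7 - ((m**2 + I*m*sqrt(5)) + 54)/9 = 7 - (54 + m**2 + I*m*sqrt(5))/9 = 7 + (-6 - m**2/9 - I*m*sqrt(5)/9) = 1 - m**2/9 - I*m*sqrt(5)/9)
y(X, u) = 0 (y(X, u) = 0*3 = 0)
1/(y(59, -4) + x(-59)) = 1/(0 + (1 - 1/9*(-59)**2 - 1/9*I*(-59)*sqrt(5))) = 1/(0 + (1 - 1/9*3481 + 59*I*sqrt(5)/9)) = 1/(0 + (1 - 3481/9 + 59*I*sqrt(5)/9)) = 1/(0 + (-3472/9 + 59*I*sqrt(5)/9)) = 1/(-3472/9 + 59*I*sqrt(5)/9)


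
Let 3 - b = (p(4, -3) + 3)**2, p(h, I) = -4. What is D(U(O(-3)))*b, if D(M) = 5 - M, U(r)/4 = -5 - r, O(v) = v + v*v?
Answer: 98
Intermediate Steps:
O(v) = v + v**2
U(r) = -20 - 4*r (U(r) = 4*(-5 - r) = -20 - 4*r)
b = 2 (b = 3 - (-4 + 3)**2 = 3 - 1*(-1)**2 = 3 - 1*1 = 3 - 1 = 2)
D(U(O(-3)))*b = (5 - (-20 - (-12)*(1 - 3)))*2 = (5 - (-20 - (-12)*(-2)))*2 = (5 - (-20 - 4*6))*2 = (5 - (-20 - 24))*2 = (5 - 1*(-44))*2 = (5 + 44)*2 = 49*2 = 98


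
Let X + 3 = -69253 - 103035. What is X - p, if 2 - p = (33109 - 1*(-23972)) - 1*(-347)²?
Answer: -235621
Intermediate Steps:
p = 63330 (p = 2 - ((33109 - 1*(-23972)) - 1*(-347)²) = 2 - ((33109 + 23972) - 1*120409) = 2 - (57081 - 120409) = 2 - 1*(-63328) = 2 + 63328 = 63330)
X = -172291 (X = -3 + (-69253 - 103035) = -3 - 172288 = -172291)
X - p = -172291 - 1*63330 = -172291 - 63330 = -235621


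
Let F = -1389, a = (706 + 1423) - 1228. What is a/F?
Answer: -901/1389 ≈ -0.64867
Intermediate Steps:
a = 901 (a = 2129 - 1228 = 901)
a/F = 901/(-1389) = 901*(-1/1389) = -901/1389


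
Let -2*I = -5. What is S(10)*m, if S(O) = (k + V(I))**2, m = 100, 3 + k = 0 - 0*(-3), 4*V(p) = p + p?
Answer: 1225/4 ≈ 306.25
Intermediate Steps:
I = 5/2 (I = -1/2*(-5) = 5/2 ≈ 2.5000)
V(p) = p/2 (V(p) = (p + p)/4 = (2*p)/4 = p/2)
k = -3 (k = -3 + (0 - 0*(-3)) = -3 + (0 - 4*0) = -3 + (0 + 0) = -3 + 0 = -3)
S(O) = 49/16 (S(O) = (-3 + (1/2)*(5/2))**2 = (-3 + 5/4)**2 = (-7/4)**2 = 49/16)
S(10)*m = (49/16)*100 = 1225/4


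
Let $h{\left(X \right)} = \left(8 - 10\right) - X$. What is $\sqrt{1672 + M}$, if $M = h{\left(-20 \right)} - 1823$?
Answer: $i \sqrt{133} \approx 11.533 i$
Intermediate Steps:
$h{\left(X \right)} = -2 - X$
$M = -1805$ ($M = \left(-2 - -20\right) - 1823 = \left(-2 + 20\right) - 1823 = 18 - 1823 = -1805$)
$\sqrt{1672 + M} = \sqrt{1672 - 1805} = \sqrt{-133} = i \sqrt{133}$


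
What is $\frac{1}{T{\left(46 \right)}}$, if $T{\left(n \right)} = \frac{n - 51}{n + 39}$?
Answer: $-17$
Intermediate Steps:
$T{\left(n \right)} = \frac{-51 + n}{39 + n}$
$\frac{1}{T{\left(46 \right)}} = \frac{1}{\frac{1}{39 + 46} \left(-51 + 46\right)} = \frac{1}{\frac{1}{85} \left(-5\right)} = \frac{1}{- \frac{1}{17}} = -17$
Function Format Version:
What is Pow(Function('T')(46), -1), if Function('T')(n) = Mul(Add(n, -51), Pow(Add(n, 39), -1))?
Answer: -17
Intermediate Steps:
Function('T')(n) = Mul(Pow(Add(39, n), -1), Add(-51, n)) (Function('T')(n) = Mul(Add(-51, n), Pow(Add(39, n), -1)) = Mul(Pow(Add(39, n), -1), Add(-51, n)))
Pow(Function('T')(46), -1) = Pow(Mul(Pow(Add(39, 46), -1), Add(-51, 46)), -1) = Pow(Mul(Pow(85, -1), -5), -1) = Pow(Mul(Rational(1, 85), -5), -1) = Pow(Rational(-1, 17), -1) = -17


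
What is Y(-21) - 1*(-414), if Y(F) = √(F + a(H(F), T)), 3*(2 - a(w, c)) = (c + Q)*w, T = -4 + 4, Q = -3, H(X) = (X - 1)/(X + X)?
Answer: 414 + 2*I*√2037/21 ≈ 414.0 + 4.2984*I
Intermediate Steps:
H(X) = (-1 + X)/(2*X) (H(X) = (-1 + X)/((2*X)) = (-1 + X)*(1/(2*X)) = (-1 + X)/(2*X))
T = 0
a(w, c) = 2 - w*(-3 + c)/3 (a(w, c) = 2 - (c - 3)*w/3 = 2 - (-3 + c)*w/3 = 2 - w*(-3 + c)/3)
Y(F) = √(2 + F + (-1 + F)/(2*F)) (Y(F) = √(F + (2 + (-1 + F)/(2*F) - ⅓*0*(-1 + F)/(2*F))) = √(F + (2 + (-1 + F)/(2*F) + 0)) = √(F + (2 + (-1 + F)/(2*F))) = √(2 + F + (-1 + F)/(2*F)))
Y(-21) - 1*(-414) = √(10 - 2/(-21) + 4*(-21))/2 - 1*(-414) = √(10 - 2*(-1/21) - 84)/2 + 414 = √(10 + 2/21 - 84)/2 + 414 = √(-1552/21)/2 + 414 = (4*I*√2037/21)/2 + 414 = 2*I*√2037/21 + 414 = 414 + 2*I*√2037/21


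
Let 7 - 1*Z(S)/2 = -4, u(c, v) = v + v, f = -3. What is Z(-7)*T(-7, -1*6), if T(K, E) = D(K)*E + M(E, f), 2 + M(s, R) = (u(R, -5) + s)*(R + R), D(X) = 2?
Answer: 1804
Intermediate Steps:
u(c, v) = 2*v
M(s, R) = -2 + 2*R*(-10 + s) (M(s, R) = -2 + (2*(-5) + s)*(R + R) = -2 + (-10 + s)*(2*R) = -2 + 2*R*(-10 + s))
T(K, E) = 58 - 4*E (T(K, E) = 2*E + (-2 - 20*(-3) + 2*(-3)*E) = 2*E + (-2 + 60 - 6*E) = 2*E + (58 - 6*E) = 58 - 4*E)
Z(S) = 22 (Z(S) = 14 - 2*(-4) = 14 + 8 = 22)
Z(-7)*T(-7, -1*6) = 22*(58 - (-4)*6) = 22*(58 - 4*(-6)) = 22*(58 + 24) = 22*82 = 1804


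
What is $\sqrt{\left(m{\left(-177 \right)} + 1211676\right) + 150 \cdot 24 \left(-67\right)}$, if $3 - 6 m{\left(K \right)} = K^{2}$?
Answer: $\sqrt{965255} \approx 982.47$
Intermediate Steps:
$m{\left(K \right)} = \frac{1}{2} - \frac{K^{2}}{6}$
$\sqrt{\left(m{\left(-177 \right)} + 1211676\right) + 150 \cdot 24 \left(-67\right)} = \sqrt{\left(\left(\frac{1}{2} - \frac{\left(-177\right)^{2}}{6}\right) + 1211676\right) + 150 \cdot 24 \left(-67\right)} = \sqrt{\left(\left(\frac{1}{2} - \frac{10443}{2}\right) + 1211676\right) + 3600 \left(-67\right)} = \sqrt{\left(\left(\frac{1}{2} - \frac{10443}{2}\right) + 1211676\right) - 241200} = \sqrt{\left(-5221 + 1211676\right) - 241200} = \sqrt{1206455 - 241200} = \sqrt{965255}$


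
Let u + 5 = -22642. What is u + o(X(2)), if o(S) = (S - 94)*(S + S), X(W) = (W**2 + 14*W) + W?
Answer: -26727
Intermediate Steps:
u = -22647 (u = -5 - 22642 = -22647)
X(W) = W**2 + 15*W
o(S) = 2*S*(-94 + S) (o(S) = (-94 + S)*(2*S) = 2*S*(-94 + S))
u + o(X(2)) = -22647 + 2*(2*(15 + 2))*(-94 + 2*(15 + 2)) = -22647 + 2*(2*17)*(-94 + 2*17) = -22647 + 2*34*(-94 + 34) = -22647 + 2*34*(-60) = -22647 - 4080 = -26727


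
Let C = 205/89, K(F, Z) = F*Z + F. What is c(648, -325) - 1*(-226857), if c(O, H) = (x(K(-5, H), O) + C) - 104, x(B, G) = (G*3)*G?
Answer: 132295590/89 ≈ 1.4865e+6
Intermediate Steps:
K(F, Z) = F + F*Z
x(B, G) = 3*G**2 (x(B, G) = (3*G)*G = 3*G**2)
C = 205/89 (C = 205*(1/89) = 205/89 ≈ 2.3034)
c(O, H) = -9051/89 + 3*O**2 (c(O, H) = (3*O**2 + 205/89) - 104 = (205/89 + 3*O**2) - 104 = -9051/89 + 3*O**2)
c(648, -325) - 1*(-226857) = (-9051/89 + 3*648**2) - 1*(-226857) = (-9051/89 + 3*419904) + 226857 = (-9051/89 + 1259712) + 226857 = 112105317/89 + 226857 = 132295590/89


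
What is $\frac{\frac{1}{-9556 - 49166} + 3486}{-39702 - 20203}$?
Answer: $- \frac{204704891}{3517741410} \approx -0.058192$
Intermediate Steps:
$\frac{\frac{1}{-9556 - 49166} + 3486}{-39702 - 20203} = \frac{\frac{1}{-58722} + 3486}{-59905} = \left(- \frac{1}{58722} + 3486\right) \left(- \frac{1}{59905}\right) = \frac{204704891}{58722} \left(- \frac{1}{59905}\right) = - \frac{204704891}{3517741410}$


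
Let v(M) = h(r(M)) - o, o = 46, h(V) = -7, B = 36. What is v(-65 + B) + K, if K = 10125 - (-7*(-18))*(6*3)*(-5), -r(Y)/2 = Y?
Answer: 21412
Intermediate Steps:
r(Y) = -2*Y
K = 21465 (K = 10125 - 126*18*(-5) = 10125 - 126*(-90) = 10125 - 1*(-11340) = 10125 + 11340 = 21465)
v(M) = -53 (v(M) = -7 - 1*46 = -7 - 46 = -53)
v(-65 + B) + K = -53 + 21465 = 21412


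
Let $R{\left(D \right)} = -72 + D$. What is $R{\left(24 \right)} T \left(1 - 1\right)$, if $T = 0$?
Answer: $0$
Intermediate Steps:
$R{\left(24 \right)} T \left(1 - 1\right) = \left(-72 + 24\right) 0 \left(1 - 1\right) = - 48 \cdot 0 \cdot 0 = \left(-48\right) 0 = 0$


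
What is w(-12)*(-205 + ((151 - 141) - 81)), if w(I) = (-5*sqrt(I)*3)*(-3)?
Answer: -24840*I*sqrt(3) ≈ -43024.0*I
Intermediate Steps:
w(I) = 45*sqrt(I) (w(I) = -15*sqrt(I)*(-3) = 45*sqrt(I))
w(-12)*(-205 + ((151 - 141) - 81)) = (45*sqrt(-12))*(-205 + ((151 - 141) - 81)) = (45*(2*I*sqrt(3)))*(-205 + (10 - 81)) = (90*I*sqrt(3))*(-205 - 71) = (90*I*sqrt(3))*(-276) = -24840*I*sqrt(3)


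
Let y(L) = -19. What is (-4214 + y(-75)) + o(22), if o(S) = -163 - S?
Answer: -4418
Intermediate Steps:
(-4214 + y(-75)) + o(22) = (-4214 - 19) + (-163 - 1*22) = -4233 + (-163 - 22) = -4233 - 185 = -4418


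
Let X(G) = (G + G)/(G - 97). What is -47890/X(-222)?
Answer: -7638455/222 ≈ -34407.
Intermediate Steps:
X(G) = 2*G/(-97 + G) (X(G) = (2*G)/(-97 + G) = 2*G/(-97 + G))
-47890/X(-222) = -47890/(2*(-222)/(-97 - 222)) = -47890/(2*(-222)/(-319)) = -47890/(2*(-222)*(-1/319)) = -47890/444/319 = -47890*319/444 = -7638455/222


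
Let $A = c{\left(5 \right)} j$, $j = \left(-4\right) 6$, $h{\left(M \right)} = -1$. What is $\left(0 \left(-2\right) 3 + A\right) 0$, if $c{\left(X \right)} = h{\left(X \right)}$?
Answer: $0$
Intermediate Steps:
$j = -24$
$c{\left(X \right)} = -1$
$A = 24$ ($A = \left(-1\right) \left(-24\right) = 24$)
$\left(0 \left(-2\right) 3 + A\right) 0 = \left(0 \left(-2\right) 3 + 24\right) 0 = \left(0 \cdot 3 + 24\right) 0 = \left(0 + 24\right) 0 = 24 \cdot 0 = 0$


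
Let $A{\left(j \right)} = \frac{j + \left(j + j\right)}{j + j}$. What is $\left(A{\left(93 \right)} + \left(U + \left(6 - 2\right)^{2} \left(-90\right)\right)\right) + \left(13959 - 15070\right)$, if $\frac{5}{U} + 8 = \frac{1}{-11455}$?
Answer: $- \frac{467392009}{183282} \approx -2550.1$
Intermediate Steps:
$U = - \frac{57275}{91641}$ ($U = \frac{5}{-8 + \frac{1}{-11455}} = \frac{5}{-8 - \frac{1}{11455}} = \frac{5}{- \frac{91641}{11455}} = 5 \left(- \frac{11455}{91641}\right) = - \frac{57275}{91641} \approx -0.62499$)
$A{\left(j \right)} = \frac{3}{2}$ ($A{\left(j \right)} = \frac{j + 2 j}{2 j} = 3 j \frac{1}{2 j} = \frac{3}{2}$)
$\left(A{\left(93 \right)} + \left(U + \left(6 - 2\right)^{2} \left(-90\right)\right)\right) + \left(13959 - 15070\right) = \left(\frac{3}{2} + \left(- \frac{57275}{91641} + \left(6 - 2\right)^{2} \left(-90\right)\right)\right) + \left(13959 - 15070\right) = \left(\frac{3}{2} + \left(- \frac{57275}{91641} + 4^{2} \left(-90\right)\right)\right) + \left(13959 - 15070\right) = \left(\frac{3}{2} + \left(- \frac{57275}{91641} + 16 \left(-90\right)\right)\right) - 1111 = \left(\frac{3}{2} - \frac{132020315}{91641}\right) - 1111 = - \frac{263765707}{183282} - 1111 = - \frac{467392009}{183282}$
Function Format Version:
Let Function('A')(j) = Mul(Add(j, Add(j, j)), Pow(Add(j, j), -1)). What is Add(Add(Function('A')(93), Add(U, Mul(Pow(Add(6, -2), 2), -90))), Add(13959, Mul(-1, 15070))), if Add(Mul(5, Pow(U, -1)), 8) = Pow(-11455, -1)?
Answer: Rational(-467392009, 183282) ≈ -2550.1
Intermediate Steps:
U = Rational(-57275, 91641) (U = Mul(5, Pow(Add(-8, Pow(-11455, -1)), -1)) = Mul(5, Pow(Add(-8, Rational(-1, 11455)), -1)) = Mul(5, Pow(Rational(-91641, 11455), -1)) = Mul(5, Rational(-11455, 91641)) = Rational(-57275, 91641) ≈ -0.62499)
Function('A')(j) = Rational(3, 2) (Function('A')(j) = Mul(Add(j, Mul(2, j)), Pow(Mul(2, j), -1)) = Mul(Mul(3, j), Mul(Rational(1, 2), Pow(j, -1))) = Rational(3, 2))
Add(Add(Function('A')(93), Add(U, Mul(Pow(Add(6, -2), 2), -90))), Add(13959, Mul(-1, 15070))) = Add(Add(Rational(3, 2), Add(Rational(-57275, 91641), Mul(Pow(Add(6, -2), 2), -90))), Add(13959, Mul(-1, 15070))) = Add(Add(Rational(3, 2), Add(Rational(-57275, 91641), Mul(Pow(4, 2), -90))), Add(13959, -15070)) = Add(Add(Rational(3, 2), Add(Rational(-57275, 91641), Mul(16, -90))), -1111) = Add(Add(Rational(3, 2), Add(Rational(-57275, 91641), -1440)), -1111) = Add(Add(Rational(3, 2), Rational(-132020315, 91641)), -1111) = Add(Rational(-263765707, 183282), -1111) = Rational(-467392009, 183282)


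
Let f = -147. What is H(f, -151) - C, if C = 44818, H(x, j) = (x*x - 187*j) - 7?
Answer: 5021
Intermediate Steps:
H(x, j) = -7 + x² - 187*j (H(x, j) = (x² - 187*j) - 7 = -7 + x² - 187*j)
H(f, -151) - C = (-7 + (-147)² - 187*(-151)) - 1*44818 = (-7 + 21609 + 28237) - 44818 = 49839 - 44818 = 5021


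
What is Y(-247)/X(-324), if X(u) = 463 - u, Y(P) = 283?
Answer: 283/787 ≈ 0.35959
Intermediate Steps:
Y(-247)/X(-324) = 283/(463 - 1*(-324)) = 283/(463 + 324) = 283/787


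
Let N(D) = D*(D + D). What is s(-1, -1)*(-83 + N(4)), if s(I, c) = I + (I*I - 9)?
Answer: 459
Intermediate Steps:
N(D) = 2*D² (N(D) = D*(2*D) = 2*D²)
s(I, c) = -9 + I + I² (s(I, c) = I + (I² - 9) = I + (-9 + I²) = -9 + I + I²)
s(-1, -1)*(-83 + N(4)) = (-9 - 1 + (-1)²)*(-83 + 2*4²) = (-9 - 1 + 1)*(-83 + 2*16) = -9*(-83 + 32) = -9*(-51) = 459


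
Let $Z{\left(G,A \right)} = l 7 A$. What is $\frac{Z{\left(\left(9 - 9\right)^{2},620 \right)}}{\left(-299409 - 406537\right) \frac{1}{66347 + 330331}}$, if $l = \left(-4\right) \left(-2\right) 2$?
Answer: $- \frac{13772660160}{352973} \approx -39019.0$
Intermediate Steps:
$l = 16$ ($l = 8 \cdot 2 = 16$)
$Z{\left(G,A \right)} = 112 A$ ($Z{\left(G,A \right)} = 16 \cdot 7 A = 112 A$)
$\frac{Z{\left(\left(9 - 9\right)^{2},620 \right)}}{\left(-299409 - 406537\right) \frac{1}{66347 + 330331}} = \frac{112 \cdot 620}{\left(-299409 - 406537\right) \frac{1}{66347 + 330331}} = \frac{69440}{\left(-705946\right) \frac{1}{396678}} = \frac{69440}{- \frac{352973}{198339}} = 69440 \left(- \frac{198339}{352973}\right) = - \frac{13772660160}{352973}$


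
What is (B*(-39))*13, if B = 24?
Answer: -12168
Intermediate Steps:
(B*(-39))*13 = (24*(-39))*13 = -936*13 = -12168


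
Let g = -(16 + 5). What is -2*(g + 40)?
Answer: -38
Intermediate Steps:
g = -21 (g = -1*21 = -21)
-2*(g + 40) = -2*(-21 + 40) = -2*19 = -38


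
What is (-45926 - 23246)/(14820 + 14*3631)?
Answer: -34586/32827 ≈ -1.0536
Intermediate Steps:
(-45926 - 23246)/(14820 + 14*3631) = -69172/(14820 + 50834) = -69172/65654 = -69172*1/65654 = -34586/32827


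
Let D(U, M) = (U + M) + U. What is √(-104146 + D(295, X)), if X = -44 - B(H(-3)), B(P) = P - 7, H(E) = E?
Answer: 3*I*√11510 ≈ 321.85*I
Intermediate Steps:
B(P) = -7 + P
X = -34 (X = -44 - (-7 - 3) = -44 - 1*(-10) = -44 + 10 = -34)
D(U, M) = M + 2*U (D(U, M) = (M + U) + U = M + 2*U)
√(-104146 + D(295, X)) = √(-104146 + (-34 + 2*295)) = √(-104146 + (-34 + 590)) = √(-104146 + 556) = √(-103590) = 3*I*√11510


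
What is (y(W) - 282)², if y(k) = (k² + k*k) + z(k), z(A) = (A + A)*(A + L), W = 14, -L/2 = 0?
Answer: 252004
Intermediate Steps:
L = 0 (L = -2*0 = 0)
z(A) = 2*A² (z(A) = (A + A)*(A + 0) = (2*A)*A = 2*A²)
y(k) = 4*k² (y(k) = (k² + k*k) + 2*k² = (k² + k²) + 2*k² = 2*k² + 2*k² = 4*k²)
(y(W) - 282)² = (4*14² - 282)² = (4*196 - 282)² = (784 - 282)² = 502² = 252004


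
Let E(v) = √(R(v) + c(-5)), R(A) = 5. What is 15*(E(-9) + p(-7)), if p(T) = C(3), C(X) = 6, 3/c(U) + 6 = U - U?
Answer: 90 + 45*√2/2 ≈ 121.82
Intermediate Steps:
c(U) = -½ (c(U) = 3/(-6 + (U - U)) = 3/(-6 + 0) = 3/(-6) = 3*(-⅙) = -½)
p(T) = 6
E(v) = 3*√2/2 (E(v) = √(5 - ½) = √(9/2) = 3*√2/2)
15*(E(-9) + p(-7)) = 15*(3*√2/2 + 6) = 15*(6 + 3*√2/2) = 90 + 45*√2/2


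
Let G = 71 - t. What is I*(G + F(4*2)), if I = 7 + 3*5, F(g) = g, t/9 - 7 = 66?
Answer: -12716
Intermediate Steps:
t = 657 (t = 63 + 9*66 = 63 + 594 = 657)
I = 22 (I = 7 + 15 = 22)
G = -586 (G = 71 - 1*657 = 71 - 657 = -586)
I*(G + F(4*2)) = 22*(-586 + 4*2) = 22*(-586 + 8) = 22*(-578) = -12716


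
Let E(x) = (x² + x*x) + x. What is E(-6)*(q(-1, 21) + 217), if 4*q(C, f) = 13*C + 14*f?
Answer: 37917/2 ≈ 18959.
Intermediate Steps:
q(C, f) = 7*f/2 + 13*C/4 (q(C, f) = (13*C + 14*f)/4 = 7*f/2 + 13*C/4)
E(x) = x + 2*x² (E(x) = (x² + x²) + x = 2*x² + x = x + 2*x²)
E(-6)*(q(-1, 21) + 217) = (-6*(1 + 2*(-6)))*(((7/2)*21 + (13/4)*(-1)) + 217) = (-6*(1 - 12))*((147/2 - 13/4) + 217) = (-6*(-11))*(281/4 + 217) = 66*(1149/4) = 37917/2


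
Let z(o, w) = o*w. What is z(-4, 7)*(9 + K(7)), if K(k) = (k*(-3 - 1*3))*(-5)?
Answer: -6132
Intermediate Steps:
K(k) = 30*k (K(k) = (k*(-3 - 3))*(-5) = (k*(-6))*(-5) = -6*k*(-5) = 30*k)
z(-4, 7)*(9 + K(7)) = (-4*7)*(9 + 30*7) = -28*(9 + 210) = -28*219 = -6132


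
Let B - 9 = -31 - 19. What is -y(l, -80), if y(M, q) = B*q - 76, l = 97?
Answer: -3204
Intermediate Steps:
B = -41 (B = 9 + (-31 - 19) = 9 - 50 = -41)
y(M, q) = -76 - 41*q (y(M, q) = -41*q - 76 = -76 - 41*q)
-y(l, -80) = -(-76 - 41*(-80)) = -(-76 + 3280) = -1*3204 = -3204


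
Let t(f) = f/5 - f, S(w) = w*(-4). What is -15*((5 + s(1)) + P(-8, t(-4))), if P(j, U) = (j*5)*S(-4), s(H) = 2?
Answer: 9495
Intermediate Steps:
S(w) = -4*w
t(f) = -4*f/5 (t(f) = f*(⅕) - f = f/5 - f = -4*f/5)
P(j, U) = 80*j (P(j, U) = (j*5)*(-4*(-4)) = (5*j)*16 = 80*j)
-15*((5 + s(1)) + P(-8, t(-4))) = -15*((5 + 2) + 80*(-8)) = -15*(7 - 640) = -15*(-633) = 9495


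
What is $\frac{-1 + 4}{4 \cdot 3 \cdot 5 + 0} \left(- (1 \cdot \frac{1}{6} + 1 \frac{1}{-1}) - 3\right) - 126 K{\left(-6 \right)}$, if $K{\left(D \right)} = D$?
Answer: $\frac{90707}{120} \approx 755.89$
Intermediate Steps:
$\frac{-1 + 4}{4 \cdot 3 \cdot 5 + 0} \left(- (1 \cdot \frac{1}{6} + 1 \frac{1}{-1}) - 3\right) - 126 K{\left(-6 \right)} = \frac{-1 + 4}{4 \cdot 3 \cdot 5 + 0} \left(- (1 \cdot \frac{1}{6} + 1 \frac{1}{-1}) - 3\right) - -756 = \frac{3}{12 \cdot 5 + 0} \left(- (1 \cdot \frac{1}{6} + 1 \left(-1\right)) - 3\right) + 756 = \frac{3}{60 + 0} \left(- (\frac{1}{6} - 1) - 3\right) + 756 = \frac{3}{60} \left(\left(-1\right) \left(- \frac{5}{6}\right) - 3\right) + 756 = 3 \cdot \frac{1}{60} \left(\frac{5}{6} - 3\right) + 756 = \frac{1}{20} \left(- \frac{13}{6}\right) + 756 = - \frac{13}{120} + 756 = \frac{90707}{120}$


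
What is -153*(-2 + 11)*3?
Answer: -4131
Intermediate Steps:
-153*(-2 + 11)*3 = -1377*3 = -153*27 = -4131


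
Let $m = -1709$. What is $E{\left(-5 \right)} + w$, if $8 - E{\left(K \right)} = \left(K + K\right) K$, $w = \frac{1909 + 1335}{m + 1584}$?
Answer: $- \frac{8494}{125} \approx -67.952$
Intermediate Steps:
$w = - \frac{3244}{125}$ ($w = \frac{1909 + 1335}{-1709 + 1584} = \frac{3244}{-125} = 3244 \left(- \frac{1}{125}\right) = - \frac{3244}{125} \approx -25.952$)
$E{\left(K \right)} = 8 - 2 K^{2}$ ($E{\left(K \right)} = 8 - \left(K + K\right) K = 8 - 2 K K = 8 - 2 K^{2}$)
$E{\left(-5 \right)} + w = \left(8 - 2 \left(-5\right)^{2}\right) - \frac{3244}{125} = \left(8 - 50\right) - \frac{3244}{125} = -42 - \frac{3244}{125} = - \frac{8494}{125}$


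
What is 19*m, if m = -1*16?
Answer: -304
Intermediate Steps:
m = -16
19*m = 19*(-16) = -304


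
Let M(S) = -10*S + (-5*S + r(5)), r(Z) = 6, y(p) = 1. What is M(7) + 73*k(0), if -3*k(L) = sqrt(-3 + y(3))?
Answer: -99 - 73*I*sqrt(2)/3 ≈ -99.0 - 34.413*I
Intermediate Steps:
k(L) = -I*sqrt(2)/3 (k(L) = -sqrt(-3 + 1)/3 = -I*sqrt(2)/3)
M(S) = 6 - 15*S (M(S) = -10*S + (-5*S + 6) = -10*S + (6 - 5*S) = 6 - 15*S)
M(7) + 73*k(0) = (6 - 15*7) + 73*(-I*sqrt(2)/3) = (6 - 105) - 73*I*sqrt(2)/3 = -99 - 73*I*sqrt(2)/3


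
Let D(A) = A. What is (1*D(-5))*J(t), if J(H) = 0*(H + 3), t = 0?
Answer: 0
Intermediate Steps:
J(H) = 0 (J(H) = 0*(3 + H) = 0)
(1*D(-5))*J(t) = (1*(-5))*0 = -5*0 = 0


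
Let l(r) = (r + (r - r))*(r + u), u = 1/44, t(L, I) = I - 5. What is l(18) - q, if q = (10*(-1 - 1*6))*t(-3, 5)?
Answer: 7137/22 ≈ 324.41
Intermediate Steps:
t(L, I) = -5 + I
u = 1/44 ≈ 0.022727
l(r) = r*(1/44 + r) (l(r) = (r + (r - r))*(r + 1/44) = (r + 0)*(1/44 + r) = r*(1/44 + r))
q = 0 (q = (10*(-1 - 1*6))*(-5 + 5) = (10*(-1 - 6))*0 = (10*(-7))*0 = -70*0 = 0)
l(18) - q = 18*(1/44 + 18) - 1*0 = 18*(793/44) + 0 = 7137/22 + 0 = 7137/22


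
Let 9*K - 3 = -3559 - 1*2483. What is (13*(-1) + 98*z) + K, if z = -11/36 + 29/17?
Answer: -167311/306 ≈ -546.77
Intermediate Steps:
K = -671 (K = ⅓ + (-3559 - 1*2483)/9 = ⅓ + (-3559 - 2483)/9 = ⅓ + (⅑)*(-6042) = ⅓ - 2014/3 = -671)
z = 857/612 (z = -11*1/36 + 29*(1/17) = -11/36 + 29/17 = 857/612 ≈ 1.4003)
(13*(-1) + 98*z) + K = (13*(-1) + 98*(857/612)) - 671 = (-13 + 41993/306) - 671 = 38015/306 - 671 = -167311/306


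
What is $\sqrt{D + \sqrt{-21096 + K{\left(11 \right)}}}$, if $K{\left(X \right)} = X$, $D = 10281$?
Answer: $\sqrt{10281 + i \sqrt{21085}} \approx 101.4 + 0.716 i$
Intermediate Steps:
$\sqrt{D + \sqrt{-21096 + K{\left(11 \right)}}} = \sqrt{10281 + \sqrt{-21096 + 11}} = \sqrt{10281 + \sqrt{-21085}} = \sqrt{10281 + i \sqrt{21085}}$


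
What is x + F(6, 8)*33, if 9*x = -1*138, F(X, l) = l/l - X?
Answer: -541/3 ≈ -180.33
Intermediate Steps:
F(X, l) = 1 - X
x = -46/3 (x = (-1*138)/9 = (⅑)*(-138) = -46/3 ≈ -15.333)
x + F(6, 8)*33 = -46/3 + (1 - 1*6)*33 = -46/3 + (1 - 6)*33 = -46/3 - 5*33 = -46/3 - 165 = -541/3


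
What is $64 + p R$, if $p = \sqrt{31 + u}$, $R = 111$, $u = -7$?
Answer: $64 + 222 \sqrt{6} \approx 607.79$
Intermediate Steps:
$p = 2 \sqrt{6}$ ($p = \sqrt{31 - 7} = \sqrt{24} = 2 \sqrt{6} \approx 4.899$)
$64 + p R = 64 + 2 \sqrt{6} \cdot 111 = 64 + 222 \sqrt{6}$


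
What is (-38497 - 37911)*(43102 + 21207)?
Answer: -4913722072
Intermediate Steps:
(-38497 - 37911)*(43102 + 21207) = -76408*64309 = -4913722072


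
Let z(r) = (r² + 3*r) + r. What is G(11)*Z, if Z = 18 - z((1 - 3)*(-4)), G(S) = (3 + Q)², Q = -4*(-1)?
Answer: -3822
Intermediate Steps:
z(r) = r² + 4*r
Q = 4
G(S) = 49 (G(S) = (3 + 4)² = 7² = 49)
Z = -78 (Z = 18 - (1 - 3)*(-4)*(4 + (1 - 3)*(-4)) = 18 - (-2*(-4))*(4 - 2*(-4)) = 18 - 8*(4 + 8) = 18 - 8*12 = 18 - 1*96 = 18 - 96 = -78)
G(11)*Z = 49*(-78) = -3822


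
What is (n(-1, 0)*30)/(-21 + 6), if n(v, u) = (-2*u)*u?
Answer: 0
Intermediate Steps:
n(v, u) = -2*u**2
(n(-1, 0)*30)/(-21 + 6) = (-2*0**2*30)/(-21 + 6) = (-2*0*30)/(-15) = (0*30)*(-1/15) = 0*(-1/15) = 0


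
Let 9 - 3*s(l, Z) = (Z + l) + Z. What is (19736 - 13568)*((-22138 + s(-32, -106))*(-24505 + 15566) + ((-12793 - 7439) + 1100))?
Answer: 1215827489848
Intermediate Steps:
s(l, Z) = 3 - 2*Z/3 - l/3 (s(l, Z) = 3 - ((Z + l) + Z)/3 = 3 - (l + 2*Z)/3 = 3 + (-2*Z/3 - l/3) = 3 - 2*Z/3 - l/3)
(19736 - 13568)*((-22138 + s(-32, -106))*(-24505 + 15566) + ((-12793 - 7439) + 1100)) = (19736 - 13568)*((-22138 + (3 - ⅔*(-106) - ⅓*(-32)))*(-24505 + 15566) + ((-12793 - 7439) + 1100)) = 6168*((-22138 + (3 + 212/3 + 32/3))*(-8939) + (-20232 + 1100)) = 6168*((-22138 + 253/3)*(-8939) - 19132) = 6168*(-66161/3*(-8939) - 19132) = 6168*(591413179/3 - 19132) = 6168*(591355783/3) = 1215827489848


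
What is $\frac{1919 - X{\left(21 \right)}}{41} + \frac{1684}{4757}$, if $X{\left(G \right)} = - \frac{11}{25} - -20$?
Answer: $\frac{227617002}{4875925} \approx 46.682$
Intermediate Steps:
$X{\left(G \right)} = \frac{489}{25}$ ($X{\left(G \right)} = \left(-11\right) \frac{1}{25} + 20 = - \frac{11}{25} + 20 = \frac{489}{25}$)
$\frac{1919 - X{\left(21 \right)}}{41} + \frac{1684}{4757} = \frac{1919 - \frac{489}{25}}{41} + \frac{1684}{4757} = \left(1919 - \frac{489}{25}\right) \frac{1}{41} + 1684 \cdot \frac{1}{4757} = \frac{47486}{25} \cdot \frac{1}{41} + \frac{1684}{4757} = \frac{47486}{1025} + \frac{1684}{4757} = \frac{227617002}{4875925}$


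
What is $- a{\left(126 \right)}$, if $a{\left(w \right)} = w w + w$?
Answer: $-16002$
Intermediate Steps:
$a{\left(w \right)} = w + w^{2}$ ($a{\left(w \right)} = w^{2} + w = w + w^{2}$)
$- a{\left(126 \right)} = - 126 \left(1 + 126\right) = - 126 \cdot 127 = \left(-1\right) 16002 = -16002$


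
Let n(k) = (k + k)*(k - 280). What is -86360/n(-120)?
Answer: -2159/2400 ≈ -0.89958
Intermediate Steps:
n(k) = 2*k*(-280 + k) (n(k) = (2*k)*(-280 + k) = 2*k*(-280 + k))
-86360/n(-120) = -86360*(-1/(240*(-280 - 120))) = -86360/(2*(-120)*(-400)) = -86360/96000 = -86360*1/96000 = -2159/2400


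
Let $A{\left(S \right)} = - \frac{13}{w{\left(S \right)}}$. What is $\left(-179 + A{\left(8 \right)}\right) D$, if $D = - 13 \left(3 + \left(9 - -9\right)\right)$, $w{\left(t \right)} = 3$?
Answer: $50050$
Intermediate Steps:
$A{\left(S \right)} = - \frac{13}{3}$
$D = -273$ ($D = - 13 \left(3 + \left(9 + 9\right)\right) = - 13 \left(3 + 18\right) = \left(-13\right) 21 = -273$)
$\left(-179 + A{\left(8 \right)}\right) D = \left(-179 - \frac{13}{3}\right) \left(-273\right) = \left(- \frac{550}{3}\right) \left(-273\right) = 50050$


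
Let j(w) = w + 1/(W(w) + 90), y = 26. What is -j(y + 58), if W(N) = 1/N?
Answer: -635208/7561 ≈ -84.011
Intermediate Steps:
j(w) = w + 1/(90 + 1/w) (j(w) = w + 1/(1/w + 90) = w + 1/(90 + 1/w))
-j(y + 58) = -2*(26 + 58)*(1 + 45*(26 + 58))/(1 + 90*(26 + 58)) = -2*84*(1 + 45*84)/(1 + 90*84) = -2*84*(1 + 3780)/(1 + 7560) = -2*84*3781/7561 = -1*635208/7561 = -635208/7561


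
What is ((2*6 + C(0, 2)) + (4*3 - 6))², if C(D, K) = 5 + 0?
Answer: 529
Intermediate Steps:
C(D, K) = 5
((2*6 + C(0, 2)) + (4*3 - 6))² = ((2*6 + 5) + (4*3 - 6))² = ((12 + 5) + (12 - 6))² = (17 + 6)² = 23² = 529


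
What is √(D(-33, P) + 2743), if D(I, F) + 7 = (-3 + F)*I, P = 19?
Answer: 4*√138 ≈ 46.989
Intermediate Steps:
D(I, F) = -7 + I*(-3 + F) (D(I, F) = -7 + (-3 + F)*I = -7 + I*(-3 + F))
√(D(-33, P) + 2743) = √((-7 - 3*(-33) + 19*(-33)) + 2743) = √((-7 + 99 - 627) + 2743) = √(-535 + 2743) = √2208 = 4*√138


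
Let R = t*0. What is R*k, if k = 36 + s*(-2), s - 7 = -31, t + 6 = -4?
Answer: 0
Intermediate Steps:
t = -10 (t = -6 - 4 = -10)
s = -24 (s = 7 - 31 = -24)
R = 0 (R = -10*0 = 0)
k = 84 (k = 36 - 24*(-2) = 36 + 48 = 84)
R*k = 0*84 = 0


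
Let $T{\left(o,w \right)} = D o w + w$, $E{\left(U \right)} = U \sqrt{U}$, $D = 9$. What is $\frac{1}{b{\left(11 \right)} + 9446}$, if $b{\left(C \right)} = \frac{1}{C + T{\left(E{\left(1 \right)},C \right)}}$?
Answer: $\frac{121}{1142967} \approx 0.00010586$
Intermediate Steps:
$E{\left(U \right)} = U^{\frac{3}{2}}$
$T{\left(o,w \right)} = w + 9 o w$ ($T{\left(o,w \right)} = 9 o w + w = w + 9 o w$)
$b{\left(C \right)} = \frac{1}{11 C}$ ($b{\left(C \right)} = \frac{1}{C + C \left(1 + 9 \cdot 1^{\frac{3}{2}}\right)} = \frac{1}{C + C \left(1 + 9 \cdot 1\right)} = \frac{1}{C + C \left(1 + 9\right)} = \frac{1}{C + C 10} = \frac{1}{C + 10 C} = \frac{1}{11 C}$)
$\frac{1}{b{\left(11 \right)} + 9446} = \frac{1}{\frac{1}{11 \cdot 11} + 9446} = \frac{1}{\frac{1}{11} \cdot \frac{1}{11} + 9446} = \frac{1}{\frac{1}{121} + 9446} = \frac{1}{\frac{1142967}{121}} = \frac{121}{1142967}$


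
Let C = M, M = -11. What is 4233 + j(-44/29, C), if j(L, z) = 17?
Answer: 4250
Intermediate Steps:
C = -11
4233 + j(-44/29, C) = 4233 + 17 = 4250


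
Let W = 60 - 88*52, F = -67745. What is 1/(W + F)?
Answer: -1/72261 ≈ -1.3839e-5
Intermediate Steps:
W = -4516 (W = 60 - 4576 = -4516)
1/(W + F) = 1/(-4516 - 67745) = 1/(-72261) = -1/72261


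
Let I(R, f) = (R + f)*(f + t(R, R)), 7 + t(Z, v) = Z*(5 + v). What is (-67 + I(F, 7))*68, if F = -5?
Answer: -4556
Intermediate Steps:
t(Z, v) = -7 + Z*(5 + v)
I(R, f) = (R + f)*(-7 + f + R² + 5*R) (I(R, f) = (R + f)*(f + (-7 + 5*R + R*R)) = (R + f)*(f + (-7 + 5*R + R²)) = (R + f)*(f + (-7 + R² + 5*R)) = (R + f)*(-7 + f + R² + 5*R))
(-67 + I(F, 7))*68 = (-67 + (7² - 5*7 - 5*(-7 + (-5)² + 5*(-5)) + 7*(-7 + (-5)² + 5*(-5))))*68 = (-67 + (49 - 35 - 5*(-7 + 25 - 25) + 7*(-7 + 25 - 25)))*68 = (-67 + (49 - 35 - 5*(-7) + 7*(-7)))*68 = (-67 + (49 - 35 + 35 - 49))*68 = (-67 + 0)*68 = -67*68 = -4556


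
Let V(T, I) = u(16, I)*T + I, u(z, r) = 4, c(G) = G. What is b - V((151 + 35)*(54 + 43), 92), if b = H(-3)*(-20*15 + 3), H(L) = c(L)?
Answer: -71369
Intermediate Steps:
H(L) = L
b = 891 (b = -3*(-20*15 + 3) = -3*(-300 + 3) = -3*(-297) = 891)
V(T, I) = I + 4*T (V(T, I) = 4*T + I = I + 4*T)
b - V((151 + 35)*(54 + 43), 92) = 891 - (92 + 4*((151 + 35)*(54 + 43))) = 891 - (92 + 4*(186*97)) = 891 - (92 + 4*18042) = 891 - (92 + 72168) = 891 - 1*72260 = 891 - 72260 = -71369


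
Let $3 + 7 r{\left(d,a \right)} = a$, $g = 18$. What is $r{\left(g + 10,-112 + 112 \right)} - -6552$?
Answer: $\frac{45861}{7} \approx 6551.6$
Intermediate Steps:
$r{\left(d,a \right)} = - \frac{3}{7} + \frac{a}{7}$
$r{\left(g + 10,-112 + 112 \right)} - -6552 = \left(- \frac{3}{7} + \frac{-112 + 112}{7}\right) - -6552 = \left(- \frac{3}{7} + \frac{1}{7} \cdot 0\right) + 6552 = \left(- \frac{3}{7} + 0\right) + 6552 = - \frac{3}{7} + 6552 = \frac{45861}{7}$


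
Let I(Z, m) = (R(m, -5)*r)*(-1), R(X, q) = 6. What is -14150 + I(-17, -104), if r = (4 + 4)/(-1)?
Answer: -14102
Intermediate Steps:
r = -8 (r = 8*(-1) = -8)
I(Z, m) = 48 (I(Z, m) = (6*(-8))*(-1) = -48*(-1) = 48)
-14150 + I(-17, -104) = -14150 + 48 = -14102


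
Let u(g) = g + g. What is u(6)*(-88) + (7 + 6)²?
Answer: -887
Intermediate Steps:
u(g) = 2*g
u(6)*(-88) + (7 + 6)² = (2*6)*(-88) + (7 + 6)² = 12*(-88) + 13² = -1056 + 169 = -887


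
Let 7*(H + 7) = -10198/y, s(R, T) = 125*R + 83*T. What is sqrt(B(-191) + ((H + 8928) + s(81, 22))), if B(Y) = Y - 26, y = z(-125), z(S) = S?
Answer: sqrt(632916305)/175 ≈ 143.76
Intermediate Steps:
y = -125
s(R, T) = 83*T + 125*R
B(Y) = -26 + Y
H = 4073/875 (H = -7 + (-10198/(-125))/7 = -7 + (-10198*(-1/125))/7 = -7 + (1/7)*(10198/125) = -7 + 10198/875 = 4073/875 ≈ 4.6549)
sqrt(B(-191) + ((H + 8928) + s(81, 22))) = sqrt((-26 - 191) + ((4073/875 + 8928) + (83*22 + 125*81))) = sqrt(-217 + (7816073/875 + (1826 + 10125))) = sqrt(-217 + (7816073/875 + 11951)) = sqrt(-217 + 18273198/875) = sqrt(18083323/875) = sqrt(632916305)/175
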